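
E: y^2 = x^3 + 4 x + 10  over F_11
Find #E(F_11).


For each x in F_11, count y with y^2 = x^3 + 4 x + 10 mod 11:
  x = 1: RHS = 4, y in [2, 9]  -> 2 point(s)
  x = 2: RHS = 4, y in [2, 9]  -> 2 point(s)
  x = 3: RHS = 5, y in [4, 7]  -> 2 point(s)
  x = 5: RHS = 1, y in [1, 10]  -> 2 point(s)
  x = 8: RHS = 4, y in [2, 9]  -> 2 point(s)
  x = 9: RHS = 5, y in [4, 7]  -> 2 point(s)
  x = 10: RHS = 5, y in [4, 7]  -> 2 point(s)
Affine points: 14. Add the point at infinity: total = 15.

#E(F_11) = 15


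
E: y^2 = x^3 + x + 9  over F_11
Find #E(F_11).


For each x in F_11, count y with y^2 = x^3 + 1 x + 9 mod 11:
  x = 0: RHS = 9, y in [3, 8]  -> 2 point(s)
  x = 1: RHS = 0, y in [0]  -> 1 point(s)
  x = 4: RHS = 0, y in [0]  -> 1 point(s)
  x = 6: RHS = 0, y in [0]  -> 1 point(s)
  x = 8: RHS = 1, y in [1, 10]  -> 2 point(s)
Affine points: 7. Add the point at infinity: total = 8.

#E(F_11) = 8


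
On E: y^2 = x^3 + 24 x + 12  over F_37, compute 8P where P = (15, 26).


k = 8 = 1000_2 (binary, LSB first: 0001)
Double-and-add from P = (15, 26):
  bit 0 = 0: acc unchanged = O
  bit 1 = 0: acc unchanged = O
  bit 2 = 0: acc unchanged = O
  bit 3 = 1: acc = O + (29, 23) = (29, 23)

8P = (29, 23)


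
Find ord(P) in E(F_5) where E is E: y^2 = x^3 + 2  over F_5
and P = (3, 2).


Compute successive multiples of P until we hit O:
  1P = (3, 2)
  2P = (3, 3)
  3P = O

ord(P) = 3


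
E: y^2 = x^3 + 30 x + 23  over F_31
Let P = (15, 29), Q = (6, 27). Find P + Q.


P != Q, so use the chord formula.
s = (y2 - y1) / (x2 - x1) = (29) / (22) mod 31 = 14
x3 = s^2 - x1 - x2 mod 31 = 14^2 - 15 - 6 = 20
y3 = s (x1 - x3) - y1 mod 31 = 14 * (15 - 20) - 29 = 25

P + Q = (20, 25)


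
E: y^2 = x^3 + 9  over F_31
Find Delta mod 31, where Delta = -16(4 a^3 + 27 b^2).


4 a^3 + 27 b^2 = 4*0^3 + 27*9^2 = 0 + 2187 = 2187
Delta = -16 * (2187) = -34992
Delta mod 31 = 7

Delta = 7 (mod 31)


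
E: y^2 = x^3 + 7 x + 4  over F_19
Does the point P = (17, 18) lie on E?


Check whether y^2 = x^3 + 7 x + 4 (mod 19) for (x, y) = (17, 18).
LHS: y^2 = 18^2 mod 19 = 1
RHS: x^3 + 7 x + 4 = 17^3 + 7*17 + 4 mod 19 = 1
LHS = RHS

Yes, on the curve


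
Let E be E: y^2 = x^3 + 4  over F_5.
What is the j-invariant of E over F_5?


Delta = -16(4 a^3 + 27 b^2) mod 5 = 3
-1728 * (4 a)^3 = -1728 * (4*0)^3 mod 5 = 0
j = 0 * 3^(-1) mod 5 = 0

j = 0 (mod 5)


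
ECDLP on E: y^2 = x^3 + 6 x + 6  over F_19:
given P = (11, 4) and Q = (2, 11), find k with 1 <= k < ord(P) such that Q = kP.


Enumerate multiples of P until we hit Q = (2, 11):
  1P = (11, 4)
  2P = (17, 9)
  3P = (7, 12)
  4P = (5, 3)
  5P = (12, 18)
  6P = (2, 8)
  7P = (13, 18)
  8P = (6, 12)
  9P = (0, 5)
  10P = (0, 14)
  11P = (6, 7)
  12P = (13, 1)
  13P = (2, 11)
Match found at i = 13.

k = 13


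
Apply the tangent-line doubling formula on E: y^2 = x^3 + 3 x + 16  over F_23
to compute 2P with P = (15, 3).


Doubling: s = (3 x1^2 + a) / (2 y1)
s = (3*15^2 + 3) / (2*3) mod 23 = 21
x3 = s^2 - 2 x1 mod 23 = 21^2 - 2*15 = 20
y3 = s (x1 - x3) - y1 mod 23 = 21 * (15 - 20) - 3 = 7

2P = (20, 7)


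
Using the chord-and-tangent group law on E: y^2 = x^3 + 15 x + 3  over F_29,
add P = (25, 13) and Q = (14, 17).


P != Q, so use the chord formula.
s = (y2 - y1) / (x2 - x1) = (4) / (18) mod 29 = 26
x3 = s^2 - x1 - x2 mod 29 = 26^2 - 25 - 14 = 28
y3 = s (x1 - x3) - y1 mod 29 = 26 * (25 - 28) - 13 = 25

P + Q = (28, 25)


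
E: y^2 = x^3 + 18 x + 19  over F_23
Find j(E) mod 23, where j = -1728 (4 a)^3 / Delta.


Delta = -16(4 a^3 + 27 b^2) mod 23 = 7
-1728 * (4 a)^3 = -1728 * (4*18)^3 mod 23 = 11
j = 11 * 7^(-1) mod 23 = 18

j = 18 (mod 23)


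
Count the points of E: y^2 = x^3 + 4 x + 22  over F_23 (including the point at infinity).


For each x in F_23, count y with y^2 = x^3 + 4 x + 22 mod 23:
  x = 1: RHS = 4, y in [2, 21]  -> 2 point(s)
  x = 5: RHS = 6, y in [11, 12]  -> 2 point(s)
  x = 6: RHS = 9, y in [3, 20]  -> 2 point(s)
  x = 7: RHS = 2, y in [5, 18]  -> 2 point(s)
  x = 10: RHS = 4, y in [2, 21]  -> 2 point(s)
  x = 12: RHS = 4, y in [2, 21]  -> 2 point(s)
  x = 14: RHS = 16, y in [4, 19]  -> 2 point(s)
  x = 17: RHS = 12, y in [9, 14]  -> 2 point(s)
  x = 20: RHS = 6, y in [11, 12]  -> 2 point(s)
  x = 21: RHS = 6, y in [11, 12]  -> 2 point(s)
Affine points: 20. Add the point at infinity: total = 21.

#E(F_23) = 21


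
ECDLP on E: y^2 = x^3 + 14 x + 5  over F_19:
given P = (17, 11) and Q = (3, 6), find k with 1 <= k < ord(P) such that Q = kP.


Enumerate multiples of P until we hit Q = (3, 6):
  1P = (17, 11)
  2P = (1, 1)
  3P = (10, 10)
  4P = (18, 16)
  5P = (9, 10)
  6P = (4, 12)
  7P = (7, 16)
  8P = (0, 9)
  9P = (3, 13)
  10P = (6, 1)
  11P = (13, 3)
  12P = (12, 18)
  13P = (14, 0)
  14P = (12, 1)
  15P = (13, 16)
  16P = (6, 18)
  17P = (3, 6)
Match found at i = 17.

k = 17


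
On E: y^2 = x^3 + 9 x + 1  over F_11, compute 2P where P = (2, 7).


Doubling: s = (3 x1^2 + a) / (2 y1)
s = (3*2^2 + 9) / (2*7) mod 11 = 7
x3 = s^2 - 2 x1 mod 11 = 7^2 - 2*2 = 1
y3 = s (x1 - x3) - y1 mod 11 = 7 * (2 - 1) - 7 = 0

2P = (1, 0)


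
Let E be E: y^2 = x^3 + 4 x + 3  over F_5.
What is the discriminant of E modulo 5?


4 a^3 + 27 b^2 = 4*4^3 + 27*3^2 = 256 + 243 = 499
Delta = -16 * (499) = -7984
Delta mod 5 = 1

Delta = 1 (mod 5)


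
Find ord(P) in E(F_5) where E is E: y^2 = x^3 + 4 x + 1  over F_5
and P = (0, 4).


Compute successive multiples of P until we hit O:
  1P = (0, 4)
  2P = (4, 4)
  3P = (1, 1)
  4P = (3, 0)
  5P = (1, 4)
  6P = (4, 1)
  7P = (0, 1)
  8P = O

ord(P) = 8


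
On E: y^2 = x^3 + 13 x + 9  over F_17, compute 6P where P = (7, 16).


k = 6 = 110_2 (binary, LSB first: 011)
Double-and-add from P = (7, 16):
  bit 0 = 0: acc unchanged = O
  bit 1 = 1: acc = O + (11, 15) = (11, 15)
  bit 2 = 1: acc = (11, 15) + (8, 9) = (2, 3)

6P = (2, 3)


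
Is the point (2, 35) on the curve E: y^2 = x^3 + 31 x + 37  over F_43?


Check whether y^2 = x^3 + 31 x + 37 (mod 43) for (x, y) = (2, 35).
LHS: y^2 = 35^2 mod 43 = 21
RHS: x^3 + 31 x + 37 = 2^3 + 31*2 + 37 mod 43 = 21
LHS = RHS

Yes, on the curve


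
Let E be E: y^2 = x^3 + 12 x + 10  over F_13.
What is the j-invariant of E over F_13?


Delta = -16(4 a^3 + 27 b^2) mod 13 = 11
-1728 * (4 a)^3 = -1728 * (4*12)^3 mod 13 = 1
j = 1 * 11^(-1) mod 13 = 6

j = 6 (mod 13)


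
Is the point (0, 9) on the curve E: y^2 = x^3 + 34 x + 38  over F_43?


Check whether y^2 = x^3 + 34 x + 38 (mod 43) for (x, y) = (0, 9).
LHS: y^2 = 9^2 mod 43 = 38
RHS: x^3 + 34 x + 38 = 0^3 + 34*0 + 38 mod 43 = 38
LHS = RHS

Yes, on the curve


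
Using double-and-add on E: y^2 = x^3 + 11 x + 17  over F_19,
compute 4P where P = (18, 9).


k = 4 = 100_2 (binary, LSB first: 001)
Double-and-add from P = (18, 9):
  bit 0 = 0: acc unchanged = O
  bit 1 = 0: acc unchanged = O
  bit 2 = 1: acc = O + (4, 12) = (4, 12)

4P = (4, 12)


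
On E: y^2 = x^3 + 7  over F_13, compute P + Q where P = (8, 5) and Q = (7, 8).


P != Q, so use the chord formula.
s = (y2 - y1) / (x2 - x1) = (3) / (12) mod 13 = 10
x3 = s^2 - x1 - x2 mod 13 = 10^2 - 8 - 7 = 7
y3 = s (x1 - x3) - y1 mod 13 = 10 * (8 - 7) - 5 = 5

P + Q = (7, 5)


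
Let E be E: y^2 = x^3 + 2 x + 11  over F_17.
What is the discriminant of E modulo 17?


4 a^3 + 27 b^2 = 4*2^3 + 27*11^2 = 32 + 3267 = 3299
Delta = -16 * (3299) = -52784
Delta mod 17 = 1

Delta = 1 (mod 17)


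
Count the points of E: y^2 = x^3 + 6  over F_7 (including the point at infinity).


For each x in F_7, count y with y^2 = x^3 + 0 x + 6 mod 7:
  x = 1: RHS = 0, y in [0]  -> 1 point(s)
  x = 2: RHS = 0, y in [0]  -> 1 point(s)
  x = 4: RHS = 0, y in [0]  -> 1 point(s)
Affine points: 3. Add the point at infinity: total = 4.

#E(F_7) = 4


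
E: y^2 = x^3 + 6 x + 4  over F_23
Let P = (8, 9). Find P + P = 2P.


Doubling: s = (3 x1^2 + a) / (2 y1)
s = (3*8^2 + 6) / (2*9) mod 23 = 11
x3 = s^2 - 2 x1 mod 23 = 11^2 - 2*8 = 13
y3 = s (x1 - x3) - y1 mod 23 = 11 * (8 - 13) - 9 = 5

2P = (13, 5)


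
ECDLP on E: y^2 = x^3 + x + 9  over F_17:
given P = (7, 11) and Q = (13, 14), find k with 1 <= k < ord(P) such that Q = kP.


Enumerate multiples of P until we hit Q = (13, 14):
  1P = (7, 11)
  2P = (4, 3)
  3P = (15, 13)
  4P = (11, 5)
  5P = (14, 8)
  6P = (0, 3)
  7P = (12, 10)
  8P = (13, 14)
Match found at i = 8.

k = 8


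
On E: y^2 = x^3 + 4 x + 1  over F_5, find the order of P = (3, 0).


Compute successive multiples of P until we hit O:
  1P = (3, 0)
  2P = O

ord(P) = 2


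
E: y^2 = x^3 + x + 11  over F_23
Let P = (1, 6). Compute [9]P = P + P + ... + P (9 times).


k = 9 = 1001_2 (binary, LSB first: 1001)
Double-and-add from P = (1, 6):
  bit 0 = 1: acc = O + (1, 6) = (1, 6)
  bit 1 = 0: acc unchanged = (1, 6)
  bit 2 = 0: acc unchanged = (1, 6)
  bit 3 = 1: acc = (1, 6) + (5, 7) = (7, 4)

9P = (7, 4)


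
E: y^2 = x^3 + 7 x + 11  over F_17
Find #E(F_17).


For each x in F_17, count y with y^2 = x^3 + 7 x + 11 mod 17:
  x = 1: RHS = 2, y in [6, 11]  -> 2 point(s)
  x = 2: RHS = 16, y in [4, 13]  -> 2 point(s)
  x = 3: RHS = 8, y in [5, 12]  -> 2 point(s)
  x = 4: RHS = 1, y in [1, 16]  -> 2 point(s)
  x = 5: RHS = 1, y in [1, 16]  -> 2 point(s)
  x = 8: RHS = 1, y in [1, 16]  -> 2 point(s)
  x = 9: RHS = 4, y in [2, 15]  -> 2 point(s)
  x = 11: RHS = 8, y in [5, 12]  -> 2 point(s)
  x = 12: RHS = 4, y in [2, 15]  -> 2 point(s)
  x = 13: RHS = 4, y in [2, 15]  -> 2 point(s)
Affine points: 20. Add the point at infinity: total = 21.

#E(F_17) = 21


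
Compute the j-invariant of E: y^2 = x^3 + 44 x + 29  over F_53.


Delta = -16(4 a^3 + 27 b^2) mod 53 = 19
-1728 * (4 a)^3 = -1728 * (4*44)^3 mod 53 = 35
j = 35 * 19^(-1) mod 53 = 13

j = 13 (mod 53)


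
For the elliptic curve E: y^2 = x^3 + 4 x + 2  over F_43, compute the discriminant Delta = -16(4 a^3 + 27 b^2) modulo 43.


4 a^3 + 27 b^2 = 4*4^3 + 27*2^2 = 256 + 108 = 364
Delta = -16 * (364) = -5824
Delta mod 43 = 24

Delta = 24 (mod 43)


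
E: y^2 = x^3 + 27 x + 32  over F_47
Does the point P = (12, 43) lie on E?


Check whether y^2 = x^3 + 27 x + 32 (mod 47) for (x, y) = (12, 43).
LHS: y^2 = 43^2 mod 47 = 16
RHS: x^3 + 27 x + 32 = 12^3 + 27*12 + 32 mod 47 = 16
LHS = RHS

Yes, on the curve


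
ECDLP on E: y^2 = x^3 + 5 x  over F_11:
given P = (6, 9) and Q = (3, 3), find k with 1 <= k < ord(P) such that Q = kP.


Enumerate multiples of P until we hit Q = (3, 3):
  1P = (6, 9)
  2P = (3, 8)
  3P = (7, 9)
  4P = (9, 2)
  5P = (10, 4)
  6P = (0, 0)
  7P = (10, 7)
  8P = (9, 9)
  9P = (7, 2)
  10P = (3, 3)
Match found at i = 10.

k = 10


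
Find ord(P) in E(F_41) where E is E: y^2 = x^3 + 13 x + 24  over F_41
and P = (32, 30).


Compute successive multiples of P until we hit O:
  1P = (32, 30)
  2P = (26, 12)
  3P = (33, 8)
  4P = (9, 38)
  5P = (25, 5)
  6P = (16, 33)
  7P = (39, 20)
  8P = (3, 34)
  ... (continuing to 24P)
  24P = O

ord(P) = 24


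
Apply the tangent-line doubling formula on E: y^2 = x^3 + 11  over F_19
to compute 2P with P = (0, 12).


Doubling: s = (3 x1^2 + a) / (2 y1)
s = (3*0^2 + 0) / (2*12) mod 19 = 0
x3 = s^2 - 2 x1 mod 19 = 0^2 - 2*0 = 0
y3 = s (x1 - x3) - y1 mod 19 = 0 * (0 - 0) - 12 = 7

2P = (0, 7)


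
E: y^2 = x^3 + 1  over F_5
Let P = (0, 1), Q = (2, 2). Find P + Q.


P != Q, so use the chord formula.
s = (y2 - y1) / (x2 - x1) = (1) / (2) mod 5 = 3
x3 = s^2 - x1 - x2 mod 5 = 3^2 - 0 - 2 = 2
y3 = s (x1 - x3) - y1 mod 5 = 3 * (0 - 2) - 1 = 3

P + Q = (2, 3)


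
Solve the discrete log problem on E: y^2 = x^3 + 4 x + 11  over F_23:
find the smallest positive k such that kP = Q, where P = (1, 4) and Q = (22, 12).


Enumerate multiples of P until we hit Q = (22, 12):
  1P = (1, 4)
  2P = (2, 21)
  3P = (10, 4)
  4P = (12, 19)
  5P = (13, 11)
  6P = (21, 15)
  7P = (17, 1)
  8P = (8, 16)
  9P = (16, 13)
  10P = (22, 11)
  11P = (18, 21)
  12P = (5, 15)
  13P = (3, 2)
  14P = (20, 15)
  15P = (11, 12)
  16P = (19, 0)
  17P = (11, 11)
  18P = (20, 8)
  19P = (3, 21)
  20P = (5, 8)
  21P = (18, 2)
  22P = (22, 12)
Match found at i = 22.

k = 22


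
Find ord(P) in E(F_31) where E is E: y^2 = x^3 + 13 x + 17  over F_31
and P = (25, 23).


Compute successive multiples of P until we hit O:
  1P = (25, 23)
  2P = (17, 25)
  3P = (22, 15)
  4P = (29, 18)
  5P = (27, 26)
  6P = (20, 0)
  7P = (27, 5)
  8P = (29, 13)
  ... (continuing to 12P)
  12P = O

ord(P) = 12


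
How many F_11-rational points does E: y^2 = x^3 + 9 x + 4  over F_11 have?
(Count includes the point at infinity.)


For each x in F_11, count y with y^2 = x^3 + 9 x + 4 mod 11:
  x = 0: RHS = 4, y in [2, 9]  -> 2 point(s)
  x = 1: RHS = 3, y in [5, 6]  -> 2 point(s)
  x = 3: RHS = 3, y in [5, 6]  -> 2 point(s)
  x = 4: RHS = 5, y in [4, 7]  -> 2 point(s)
  x = 5: RHS = 9, y in [3, 8]  -> 2 point(s)
  x = 7: RHS = 3, y in [5, 6]  -> 2 point(s)
  x = 8: RHS = 5, y in [4, 7]  -> 2 point(s)
  x = 9: RHS = 0, y in [0]  -> 1 point(s)
  x = 10: RHS = 5, y in [4, 7]  -> 2 point(s)
Affine points: 17. Add the point at infinity: total = 18.

#E(F_11) = 18


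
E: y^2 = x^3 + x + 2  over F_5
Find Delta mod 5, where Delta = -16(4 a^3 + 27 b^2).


4 a^3 + 27 b^2 = 4*1^3 + 27*2^2 = 4 + 108 = 112
Delta = -16 * (112) = -1792
Delta mod 5 = 3

Delta = 3 (mod 5)


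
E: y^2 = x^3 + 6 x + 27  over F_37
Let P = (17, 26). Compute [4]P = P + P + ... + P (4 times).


k = 4 = 100_2 (binary, LSB first: 001)
Double-and-add from P = (17, 26):
  bit 0 = 0: acc unchanged = O
  bit 1 = 0: acc unchanged = O
  bit 2 = 1: acc = O + (17, 11) = (17, 11)

4P = (17, 11)


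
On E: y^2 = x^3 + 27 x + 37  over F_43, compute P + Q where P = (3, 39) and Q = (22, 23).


P != Q, so use the chord formula.
s = (y2 - y1) / (x2 - x1) = (27) / (19) mod 43 = 15
x3 = s^2 - x1 - x2 mod 43 = 15^2 - 3 - 22 = 28
y3 = s (x1 - x3) - y1 mod 43 = 15 * (3 - 28) - 39 = 16

P + Q = (28, 16)


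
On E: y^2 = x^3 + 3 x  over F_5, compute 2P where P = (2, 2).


Doubling: s = (3 x1^2 + a) / (2 y1)
s = (3*2^2 + 3) / (2*2) mod 5 = 0
x3 = s^2 - 2 x1 mod 5 = 0^2 - 2*2 = 1
y3 = s (x1 - x3) - y1 mod 5 = 0 * (2 - 1) - 2 = 3

2P = (1, 3)


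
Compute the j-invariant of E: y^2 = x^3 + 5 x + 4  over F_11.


Delta = -16(4 a^3 + 27 b^2) mod 11 = 4
-1728 * (4 a)^3 = -1728 * (4*5)^3 mod 11 = 8
j = 8 * 4^(-1) mod 11 = 2

j = 2 (mod 11)


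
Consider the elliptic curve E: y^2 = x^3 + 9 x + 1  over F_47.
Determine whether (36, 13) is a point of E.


Check whether y^2 = x^3 + 9 x + 1 (mod 47) for (x, y) = (36, 13).
LHS: y^2 = 13^2 mod 47 = 28
RHS: x^3 + 9 x + 1 = 36^3 + 9*36 + 1 mod 47 = 28
LHS = RHS

Yes, on the curve


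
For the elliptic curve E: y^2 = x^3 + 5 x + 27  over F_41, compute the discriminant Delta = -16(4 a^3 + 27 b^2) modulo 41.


4 a^3 + 27 b^2 = 4*5^3 + 27*27^2 = 500 + 19683 = 20183
Delta = -16 * (20183) = -322928
Delta mod 41 = 29

Delta = 29 (mod 41)


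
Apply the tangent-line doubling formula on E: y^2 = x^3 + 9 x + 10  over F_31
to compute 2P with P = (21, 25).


Doubling: s = (3 x1^2 + a) / (2 y1)
s = (3*21^2 + 9) / (2*25) mod 31 = 13
x3 = s^2 - 2 x1 mod 31 = 13^2 - 2*21 = 3
y3 = s (x1 - x3) - y1 mod 31 = 13 * (21 - 3) - 25 = 23

2P = (3, 23)


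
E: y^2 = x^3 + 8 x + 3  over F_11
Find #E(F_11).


For each x in F_11, count y with y^2 = x^3 + 8 x + 3 mod 11:
  x = 0: RHS = 3, y in [5, 6]  -> 2 point(s)
  x = 1: RHS = 1, y in [1, 10]  -> 2 point(s)
  x = 2: RHS = 5, y in [4, 7]  -> 2 point(s)
  x = 4: RHS = 0, y in [0]  -> 1 point(s)
  x = 5: RHS = 3, y in [5, 6]  -> 2 point(s)
  x = 6: RHS = 3, y in [5, 6]  -> 2 point(s)
  x = 9: RHS = 1, y in [1, 10]  -> 2 point(s)
  x = 10: RHS = 5, y in [4, 7]  -> 2 point(s)
Affine points: 15. Add the point at infinity: total = 16.

#E(F_11) = 16


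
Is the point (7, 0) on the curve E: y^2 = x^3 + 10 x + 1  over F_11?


Check whether y^2 = x^3 + 10 x + 1 (mod 11) for (x, y) = (7, 0).
LHS: y^2 = 0^2 mod 11 = 0
RHS: x^3 + 10 x + 1 = 7^3 + 10*7 + 1 mod 11 = 7
LHS != RHS

No, not on the curve


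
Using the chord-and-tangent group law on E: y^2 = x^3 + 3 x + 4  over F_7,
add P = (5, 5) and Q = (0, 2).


P != Q, so use the chord formula.
s = (y2 - y1) / (x2 - x1) = (4) / (2) mod 7 = 2
x3 = s^2 - x1 - x2 mod 7 = 2^2 - 5 - 0 = 6
y3 = s (x1 - x3) - y1 mod 7 = 2 * (5 - 6) - 5 = 0

P + Q = (6, 0)


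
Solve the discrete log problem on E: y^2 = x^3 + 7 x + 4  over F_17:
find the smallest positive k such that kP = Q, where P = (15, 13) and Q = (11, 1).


Enumerate multiples of P until we hit Q = (11, 1):
  1P = (15, 13)
  2P = (3, 1)
  3P = (0, 2)
  4P = (11, 16)
  5P = (16, 9)
  6P = (2, 3)
  7P = (2, 14)
  8P = (16, 8)
  9P = (11, 1)
Match found at i = 9.

k = 9


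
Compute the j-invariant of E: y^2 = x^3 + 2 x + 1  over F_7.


Delta = -16(4 a^3 + 27 b^2) mod 7 = 1
-1728 * (4 a)^3 = -1728 * (4*2)^3 mod 7 = 1
j = 1 * 1^(-1) mod 7 = 1

j = 1 (mod 7)


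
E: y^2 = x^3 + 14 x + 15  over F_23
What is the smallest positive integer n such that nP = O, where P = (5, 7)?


Compute successive multiples of P until we hit O:
  1P = (5, 7)
  2P = (8, 15)
  3P = (12, 5)
  4P = (15, 9)
  5P = (15, 14)
  6P = (12, 18)
  7P = (8, 8)
  8P = (5, 16)
  ... (continuing to 9P)
  9P = O

ord(P) = 9


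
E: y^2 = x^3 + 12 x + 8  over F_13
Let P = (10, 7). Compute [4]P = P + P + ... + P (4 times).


k = 4 = 100_2 (binary, LSB first: 001)
Double-and-add from P = (10, 7):
  bit 0 = 0: acc unchanged = O
  bit 1 = 0: acc unchanged = O
  bit 2 = 1: acc = O + (10, 6) = (10, 6)

4P = (10, 6)


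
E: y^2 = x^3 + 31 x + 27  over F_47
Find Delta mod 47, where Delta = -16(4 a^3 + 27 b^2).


4 a^3 + 27 b^2 = 4*31^3 + 27*27^2 = 119164 + 19683 = 138847
Delta = -16 * (138847) = -2221552
Delta mod 47 = 44

Delta = 44 (mod 47)


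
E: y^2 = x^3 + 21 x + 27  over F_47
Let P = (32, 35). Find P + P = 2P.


Doubling: s = (3 x1^2 + a) / (2 y1)
s = (3*32^2 + 21) / (2*35) mod 47 = 18
x3 = s^2 - 2 x1 mod 47 = 18^2 - 2*32 = 25
y3 = s (x1 - x3) - y1 mod 47 = 18 * (32 - 25) - 35 = 44

2P = (25, 44)


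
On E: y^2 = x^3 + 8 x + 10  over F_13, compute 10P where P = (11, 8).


k = 10 = 1010_2 (binary, LSB first: 0101)
Double-and-add from P = (11, 8):
  bit 0 = 0: acc unchanged = O
  bit 1 = 1: acc = O + (8, 12) = (8, 12)
  bit 2 = 0: acc unchanged = (8, 12)
  bit 3 = 1: acc = (8, 12) + (12, 1) = (3, 10)

10P = (3, 10)


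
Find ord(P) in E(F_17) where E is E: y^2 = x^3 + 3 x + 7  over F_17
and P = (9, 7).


Compute successive multiples of P until we hit O:
  1P = (9, 7)
  2P = (8, 13)
  3P = (2, 2)
  4P = (2, 15)
  5P = (8, 4)
  6P = (9, 10)
  7P = O

ord(P) = 7


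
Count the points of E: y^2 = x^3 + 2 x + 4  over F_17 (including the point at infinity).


For each x in F_17, count y with y^2 = x^3 + 2 x + 4 mod 17:
  x = 0: RHS = 4, y in [2, 15]  -> 2 point(s)
  x = 2: RHS = 16, y in [4, 13]  -> 2 point(s)
  x = 4: RHS = 8, y in [5, 12]  -> 2 point(s)
  x = 7: RHS = 4, y in [2, 15]  -> 2 point(s)
  x = 10: RHS = 4, y in [2, 15]  -> 2 point(s)
  x = 13: RHS = 0, y in [0]  -> 1 point(s)
  x = 15: RHS = 9, y in [3, 14]  -> 2 point(s)
  x = 16: RHS = 1, y in [1, 16]  -> 2 point(s)
Affine points: 15. Add the point at infinity: total = 16.

#E(F_17) = 16


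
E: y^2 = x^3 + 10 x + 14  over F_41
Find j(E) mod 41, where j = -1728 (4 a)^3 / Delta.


Delta = -16(4 a^3 + 27 b^2) mod 41 = 35
-1728 * (4 a)^3 = -1728 * (4*10)^3 mod 41 = 6
j = 6 * 35^(-1) mod 41 = 40

j = 40 (mod 41)


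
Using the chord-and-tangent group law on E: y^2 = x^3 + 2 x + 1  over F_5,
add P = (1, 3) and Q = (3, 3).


P != Q, so use the chord formula.
s = (y2 - y1) / (x2 - x1) = (0) / (2) mod 5 = 0
x3 = s^2 - x1 - x2 mod 5 = 0^2 - 1 - 3 = 1
y3 = s (x1 - x3) - y1 mod 5 = 0 * (1 - 1) - 3 = 2

P + Q = (1, 2)


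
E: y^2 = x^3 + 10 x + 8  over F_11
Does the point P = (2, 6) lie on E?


Check whether y^2 = x^3 + 10 x + 8 (mod 11) for (x, y) = (2, 6).
LHS: y^2 = 6^2 mod 11 = 3
RHS: x^3 + 10 x + 8 = 2^3 + 10*2 + 8 mod 11 = 3
LHS = RHS

Yes, on the curve


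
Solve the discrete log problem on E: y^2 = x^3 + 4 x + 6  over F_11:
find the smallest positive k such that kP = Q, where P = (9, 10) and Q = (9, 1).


Enumerate multiples of P until we hit Q = (9, 1):
  1P = (9, 10)
  2P = (2, 0)
  3P = (9, 1)
Match found at i = 3.

k = 3


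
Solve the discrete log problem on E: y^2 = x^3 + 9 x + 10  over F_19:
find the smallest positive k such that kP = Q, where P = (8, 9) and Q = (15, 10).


Enumerate multiples of P until we hit Q = (15, 10):
  1P = (8, 9)
  2P = (10, 13)
  3P = (5, 16)
  4P = (3, 11)
  5P = (15, 9)
  6P = (15, 10)
Match found at i = 6.

k = 6


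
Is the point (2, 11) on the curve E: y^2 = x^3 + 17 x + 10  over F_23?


Check whether y^2 = x^3 + 17 x + 10 (mod 23) for (x, y) = (2, 11).
LHS: y^2 = 11^2 mod 23 = 6
RHS: x^3 + 17 x + 10 = 2^3 + 17*2 + 10 mod 23 = 6
LHS = RHS

Yes, on the curve


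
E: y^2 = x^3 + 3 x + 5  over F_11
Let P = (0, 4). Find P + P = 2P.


Doubling: s = (3 x1^2 + a) / (2 y1)
s = (3*0^2 + 3) / (2*4) mod 11 = 10
x3 = s^2 - 2 x1 mod 11 = 10^2 - 2*0 = 1
y3 = s (x1 - x3) - y1 mod 11 = 10 * (0 - 1) - 4 = 8

2P = (1, 8)


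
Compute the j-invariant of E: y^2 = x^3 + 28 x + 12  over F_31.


Delta = -16(4 a^3 + 27 b^2) mod 31 = 1
-1728 * (4 a)^3 = -1728 * (4*28)^3 mod 31 = 2
j = 2 * 1^(-1) mod 31 = 2

j = 2 (mod 31)


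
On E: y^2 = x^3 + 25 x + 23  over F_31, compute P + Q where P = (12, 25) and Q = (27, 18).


P != Q, so use the chord formula.
s = (y2 - y1) / (x2 - x1) = (24) / (15) mod 31 = 14
x3 = s^2 - x1 - x2 mod 31 = 14^2 - 12 - 27 = 2
y3 = s (x1 - x3) - y1 mod 31 = 14 * (12 - 2) - 25 = 22

P + Q = (2, 22)


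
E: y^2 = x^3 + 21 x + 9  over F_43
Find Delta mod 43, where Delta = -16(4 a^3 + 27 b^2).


4 a^3 + 27 b^2 = 4*21^3 + 27*9^2 = 37044 + 2187 = 39231
Delta = -16 * (39231) = -627696
Delta mod 43 = 18

Delta = 18 (mod 43)


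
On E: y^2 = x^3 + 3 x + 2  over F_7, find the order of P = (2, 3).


Compute successive multiples of P until we hit O:
  1P = (2, 3)
  2P = (4, 6)
  3P = (5, 3)
  4P = (0, 4)
  5P = (0, 3)
  6P = (5, 4)
  7P = (4, 1)
  8P = (2, 4)
  ... (continuing to 9P)
  9P = O

ord(P) = 9


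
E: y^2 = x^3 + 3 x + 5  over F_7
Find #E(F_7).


For each x in F_7, count y with y^2 = x^3 + 3 x + 5 mod 7:
  x = 1: RHS = 2, y in [3, 4]  -> 2 point(s)
  x = 4: RHS = 4, y in [2, 5]  -> 2 point(s)
  x = 6: RHS = 1, y in [1, 6]  -> 2 point(s)
Affine points: 6. Add the point at infinity: total = 7.

#E(F_7) = 7


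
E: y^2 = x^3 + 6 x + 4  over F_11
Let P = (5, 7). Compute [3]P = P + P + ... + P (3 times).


k = 3 = 11_2 (binary, LSB first: 11)
Double-and-add from P = (5, 7):
  bit 0 = 1: acc = O + (5, 7) = (5, 7)
  bit 1 = 1: acc = (5, 7) + (4, 9) = (6, 6)

3P = (6, 6)


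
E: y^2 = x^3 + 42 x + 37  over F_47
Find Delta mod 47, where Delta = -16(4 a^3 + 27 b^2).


4 a^3 + 27 b^2 = 4*42^3 + 27*37^2 = 296352 + 36963 = 333315
Delta = -16 * (333315) = -5333040
Delta mod 47 = 3

Delta = 3 (mod 47)


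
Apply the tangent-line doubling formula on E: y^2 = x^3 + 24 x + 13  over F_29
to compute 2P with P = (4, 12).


Doubling: s = (3 x1^2 + a) / (2 y1)
s = (3*4^2 + 24) / (2*12) mod 29 = 3
x3 = s^2 - 2 x1 mod 29 = 3^2 - 2*4 = 1
y3 = s (x1 - x3) - y1 mod 29 = 3 * (4 - 1) - 12 = 26

2P = (1, 26)


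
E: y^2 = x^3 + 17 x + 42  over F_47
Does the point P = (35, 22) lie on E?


Check whether y^2 = x^3 + 17 x + 42 (mod 47) for (x, y) = (35, 22).
LHS: y^2 = 22^2 mod 47 = 14
RHS: x^3 + 17 x + 42 = 35^3 + 17*35 + 42 mod 47 = 37
LHS != RHS

No, not on the curve


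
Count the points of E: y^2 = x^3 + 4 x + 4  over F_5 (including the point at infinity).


For each x in F_5, count y with y^2 = x^3 + 4 x + 4 mod 5:
  x = 0: RHS = 4, y in [2, 3]  -> 2 point(s)
  x = 1: RHS = 4, y in [2, 3]  -> 2 point(s)
  x = 2: RHS = 0, y in [0]  -> 1 point(s)
  x = 4: RHS = 4, y in [2, 3]  -> 2 point(s)
Affine points: 7. Add the point at infinity: total = 8.

#E(F_5) = 8


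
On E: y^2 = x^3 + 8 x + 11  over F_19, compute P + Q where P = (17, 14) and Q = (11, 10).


P != Q, so use the chord formula.
s = (y2 - y1) / (x2 - x1) = (15) / (13) mod 19 = 7
x3 = s^2 - x1 - x2 mod 19 = 7^2 - 17 - 11 = 2
y3 = s (x1 - x3) - y1 mod 19 = 7 * (17 - 2) - 14 = 15

P + Q = (2, 15)


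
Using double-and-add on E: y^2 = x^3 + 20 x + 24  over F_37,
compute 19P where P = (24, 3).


k = 19 = 10011_2 (binary, LSB first: 11001)
Double-and-add from P = (24, 3):
  bit 0 = 1: acc = O + (24, 3) = (24, 3)
  bit 1 = 1: acc = (24, 3) + (19, 23) = (10, 15)
  bit 2 = 0: acc unchanged = (10, 15)
  bit 3 = 0: acc unchanged = (10, 15)
  bit 4 = 1: acc = (10, 15) + (28, 22) = (10, 22)

19P = (10, 22)


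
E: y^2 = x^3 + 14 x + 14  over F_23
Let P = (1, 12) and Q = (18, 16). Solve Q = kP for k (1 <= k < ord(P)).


Enumerate multiples of P until we hit Q = (18, 16):
  1P = (1, 12)
  2P = (11, 2)
  3P = (12, 22)
  4P = (19, 3)
  5P = (9, 15)
  6P = (2, 2)
  7P = (5, 5)
  8P = (10, 21)
  9P = (13, 22)
  10P = (18, 16)
Match found at i = 10.

k = 10


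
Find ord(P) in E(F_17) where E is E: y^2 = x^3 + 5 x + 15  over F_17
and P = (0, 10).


Compute successive multiples of P until we hit O:
  1P = (0, 10)
  2P = (16, 3)
  3P = (16, 14)
  4P = (0, 7)
  5P = O

ord(P) = 5


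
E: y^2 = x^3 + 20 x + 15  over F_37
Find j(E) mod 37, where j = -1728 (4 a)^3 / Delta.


Delta = -16(4 a^3 + 27 b^2) mod 37 = 5
-1728 * (4 a)^3 = -1728 * (4*20)^3 mod 37 = 8
j = 8 * 5^(-1) mod 37 = 9

j = 9 (mod 37)


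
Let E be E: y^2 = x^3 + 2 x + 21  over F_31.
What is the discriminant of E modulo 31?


4 a^3 + 27 b^2 = 4*2^3 + 27*21^2 = 32 + 11907 = 11939
Delta = -16 * (11939) = -191024
Delta mod 31 = 29

Delta = 29 (mod 31)


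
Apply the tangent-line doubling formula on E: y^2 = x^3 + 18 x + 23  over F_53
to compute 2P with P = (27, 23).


Doubling: s = (3 x1^2 + a) / (2 y1)
s = (3*27^2 + 18) / (2*23) mod 53 = 3
x3 = s^2 - 2 x1 mod 53 = 3^2 - 2*27 = 8
y3 = s (x1 - x3) - y1 mod 53 = 3 * (27 - 8) - 23 = 34

2P = (8, 34)


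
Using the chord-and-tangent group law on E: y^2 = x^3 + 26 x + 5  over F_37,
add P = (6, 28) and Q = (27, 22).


P != Q, so use the chord formula.
s = (y2 - y1) / (x2 - x1) = (31) / (21) mod 37 = 5
x3 = s^2 - x1 - x2 mod 37 = 5^2 - 6 - 27 = 29
y3 = s (x1 - x3) - y1 mod 37 = 5 * (6 - 29) - 28 = 5

P + Q = (29, 5)


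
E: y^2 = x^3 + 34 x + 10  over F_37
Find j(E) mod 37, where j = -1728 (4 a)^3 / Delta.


Delta = -16(4 a^3 + 27 b^2) mod 37 = 5
-1728 * (4 a)^3 = -1728 * (4*34)^3 mod 37 = 10
j = 10 * 5^(-1) mod 37 = 2

j = 2 (mod 37)


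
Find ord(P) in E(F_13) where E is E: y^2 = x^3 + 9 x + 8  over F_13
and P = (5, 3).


Compute successive multiples of P until we hit O:
  1P = (5, 3)
  2P = (4, 11)
  3P = (3, 7)
  4P = (9, 5)
  5P = (9, 8)
  6P = (3, 6)
  7P = (4, 2)
  8P = (5, 10)
  ... (continuing to 9P)
  9P = O

ord(P) = 9


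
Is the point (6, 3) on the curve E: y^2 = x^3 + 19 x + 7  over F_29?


Check whether y^2 = x^3 + 19 x + 7 (mod 29) for (x, y) = (6, 3).
LHS: y^2 = 3^2 mod 29 = 9
RHS: x^3 + 19 x + 7 = 6^3 + 19*6 + 7 mod 29 = 18
LHS != RHS

No, not on the curve


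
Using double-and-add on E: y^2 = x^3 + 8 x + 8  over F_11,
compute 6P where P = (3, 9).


k = 6 = 110_2 (binary, LSB first: 011)
Double-and-add from P = (3, 9):
  bit 0 = 0: acc unchanged = O
  bit 1 = 1: acc = O + (8, 10) = (8, 10)
  bit 2 = 1: acc = (8, 10) + (7, 0) = (8, 1)

6P = (8, 1)


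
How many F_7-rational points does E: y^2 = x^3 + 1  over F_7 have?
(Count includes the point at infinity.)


For each x in F_7, count y with y^2 = x^3 + 0 x + 1 mod 7:
  x = 0: RHS = 1, y in [1, 6]  -> 2 point(s)
  x = 1: RHS = 2, y in [3, 4]  -> 2 point(s)
  x = 2: RHS = 2, y in [3, 4]  -> 2 point(s)
  x = 3: RHS = 0, y in [0]  -> 1 point(s)
  x = 4: RHS = 2, y in [3, 4]  -> 2 point(s)
  x = 5: RHS = 0, y in [0]  -> 1 point(s)
  x = 6: RHS = 0, y in [0]  -> 1 point(s)
Affine points: 11. Add the point at infinity: total = 12.

#E(F_7) = 12


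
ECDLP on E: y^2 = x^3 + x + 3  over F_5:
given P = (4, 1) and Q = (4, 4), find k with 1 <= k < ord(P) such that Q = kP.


Enumerate multiples of P until we hit Q = (4, 4):
  1P = (4, 1)
  2P = (1, 0)
  3P = (4, 4)
Match found at i = 3.

k = 3


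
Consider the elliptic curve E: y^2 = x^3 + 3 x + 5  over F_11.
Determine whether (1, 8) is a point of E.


Check whether y^2 = x^3 + 3 x + 5 (mod 11) for (x, y) = (1, 8).
LHS: y^2 = 8^2 mod 11 = 9
RHS: x^3 + 3 x + 5 = 1^3 + 3*1 + 5 mod 11 = 9
LHS = RHS

Yes, on the curve


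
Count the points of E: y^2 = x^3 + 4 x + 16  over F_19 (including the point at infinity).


For each x in F_19, count y with y^2 = x^3 + 4 x + 16 mod 19:
  x = 0: RHS = 16, y in [4, 15]  -> 2 point(s)
  x = 3: RHS = 17, y in [6, 13]  -> 2 point(s)
  x = 4: RHS = 1, y in [1, 18]  -> 2 point(s)
  x = 5: RHS = 9, y in [3, 16]  -> 2 point(s)
  x = 6: RHS = 9, y in [3, 16]  -> 2 point(s)
  x = 7: RHS = 7, y in [8, 11]  -> 2 point(s)
  x = 8: RHS = 9, y in [3, 16]  -> 2 point(s)
  x = 10: RHS = 11, y in [7, 12]  -> 2 point(s)
  x = 11: RHS = 4, y in [2, 17]  -> 2 point(s)
  x = 12: RHS = 6, y in [5, 14]  -> 2 point(s)
  x = 13: RHS = 4, y in [2, 17]  -> 2 point(s)
  x = 14: RHS = 4, y in [2, 17]  -> 2 point(s)
  x = 17: RHS = 0, y in [0]  -> 1 point(s)
  x = 18: RHS = 11, y in [7, 12]  -> 2 point(s)
Affine points: 27. Add the point at infinity: total = 28.

#E(F_19) = 28


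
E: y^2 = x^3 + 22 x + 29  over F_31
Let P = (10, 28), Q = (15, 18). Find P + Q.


P != Q, so use the chord formula.
s = (y2 - y1) / (x2 - x1) = (21) / (5) mod 31 = 29
x3 = s^2 - x1 - x2 mod 31 = 29^2 - 10 - 15 = 10
y3 = s (x1 - x3) - y1 mod 31 = 29 * (10 - 10) - 28 = 3

P + Q = (10, 3)


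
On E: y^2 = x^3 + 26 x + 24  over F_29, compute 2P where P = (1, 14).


Doubling: s = (3 x1^2 + a) / (2 y1)
s = (3*1^2 + 26) / (2*14) mod 29 = 0
x3 = s^2 - 2 x1 mod 29 = 0^2 - 2*1 = 27
y3 = s (x1 - x3) - y1 mod 29 = 0 * (1 - 27) - 14 = 15

2P = (27, 15)


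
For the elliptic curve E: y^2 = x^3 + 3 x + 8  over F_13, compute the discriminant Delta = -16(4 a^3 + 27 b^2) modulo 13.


4 a^3 + 27 b^2 = 4*3^3 + 27*8^2 = 108 + 1728 = 1836
Delta = -16 * (1836) = -29376
Delta mod 13 = 4

Delta = 4 (mod 13)


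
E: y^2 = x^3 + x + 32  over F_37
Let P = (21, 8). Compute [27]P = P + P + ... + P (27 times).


k = 27 = 11011_2 (binary, LSB first: 11011)
Double-and-add from P = (21, 8):
  bit 0 = 1: acc = O + (21, 8) = (21, 8)
  bit 1 = 1: acc = (21, 8) + (23, 30) = (3, 5)
  bit 2 = 0: acc unchanged = (3, 5)
  bit 3 = 1: acc = (3, 5) + (17, 35) = (8, 16)
  bit 4 = 1: acc = (8, 16) + (28, 21) = (8, 21)

27P = (8, 21)


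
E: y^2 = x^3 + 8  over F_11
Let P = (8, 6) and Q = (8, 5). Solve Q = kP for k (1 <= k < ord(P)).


Enumerate multiples of P until we hit Q = (8, 5):
  1P = (8, 6)
  2P = (9, 0)
  3P = (8, 5)
Match found at i = 3.

k = 3


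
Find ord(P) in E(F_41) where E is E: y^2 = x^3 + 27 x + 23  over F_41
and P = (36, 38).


Compute successive multiples of P until we hit O:
  1P = (36, 38)
  2P = (12, 5)
  3P = (25, 13)
  4P = (16, 0)
  5P = (25, 28)
  6P = (12, 36)
  7P = (36, 3)
  8P = O

ord(P) = 8


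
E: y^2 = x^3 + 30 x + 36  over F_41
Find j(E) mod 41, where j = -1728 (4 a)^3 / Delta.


Delta = -16(4 a^3 + 27 b^2) mod 41 = 10
-1728 * (4 a)^3 = -1728 * (4*30)^3 mod 41 = 39
j = 39 * 10^(-1) mod 41 = 8

j = 8 (mod 41)


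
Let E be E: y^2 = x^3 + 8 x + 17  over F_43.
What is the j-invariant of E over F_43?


Delta = -16(4 a^3 + 27 b^2) mod 43 = 22
-1728 * (4 a)^3 = -1728 * (4*8)^3 mod 43 = 27
j = 27 * 22^(-1) mod 43 = 11

j = 11 (mod 43)


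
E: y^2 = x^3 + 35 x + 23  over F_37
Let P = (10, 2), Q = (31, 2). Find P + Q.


P != Q, so use the chord formula.
s = (y2 - y1) / (x2 - x1) = (0) / (21) mod 37 = 0
x3 = s^2 - x1 - x2 mod 37 = 0^2 - 10 - 31 = 33
y3 = s (x1 - x3) - y1 mod 37 = 0 * (10 - 33) - 2 = 35

P + Q = (33, 35)


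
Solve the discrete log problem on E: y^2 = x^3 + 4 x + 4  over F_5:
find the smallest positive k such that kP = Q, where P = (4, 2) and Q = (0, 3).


Enumerate multiples of P until we hit Q = (0, 3):
  1P = (4, 2)
  2P = (1, 2)
  3P = (0, 3)
Match found at i = 3.

k = 3


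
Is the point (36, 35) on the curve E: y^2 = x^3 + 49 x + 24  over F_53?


Check whether y^2 = x^3 + 49 x + 24 (mod 53) for (x, y) = (36, 35).
LHS: y^2 = 35^2 mod 53 = 6
RHS: x^3 + 49 x + 24 = 36^3 + 49*36 + 24 mod 53 = 2
LHS != RHS

No, not on the curve


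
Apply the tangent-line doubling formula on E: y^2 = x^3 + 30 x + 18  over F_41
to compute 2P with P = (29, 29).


Doubling: s = (3 x1^2 + a) / (2 y1)
s = (3*29^2 + 30) / (2*29) mod 41 = 32
x3 = s^2 - 2 x1 mod 41 = 32^2 - 2*29 = 23
y3 = s (x1 - x3) - y1 mod 41 = 32 * (29 - 23) - 29 = 40

2P = (23, 40)


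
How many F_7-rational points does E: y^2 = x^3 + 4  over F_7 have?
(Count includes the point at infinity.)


For each x in F_7, count y with y^2 = x^3 + 0 x + 4 mod 7:
  x = 0: RHS = 4, y in [2, 5]  -> 2 point(s)
Affine points: 2. Add the point at infinity: total = 3.

#E(F_7) = 3


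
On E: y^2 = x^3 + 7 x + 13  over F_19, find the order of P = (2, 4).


Compute successive multiples of P until we hit O:
  1P = (2, 4)
  2P = (15, 15)
  3P = (8, 7)
  4P = (14, 9)
  5P = (7, 5)
  6P = (7, 14)
  7P = (14, 10)
  8P = (8, 12)
  ... (continuing to 11P)
  11P = O

ord(P) = 11


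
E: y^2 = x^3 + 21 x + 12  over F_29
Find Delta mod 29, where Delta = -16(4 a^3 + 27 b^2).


4 a^3 + 27 b^2 = 4*21^3 + 27*12^2 = 37044 + 3888 = 40932
Delta = -16 * (40932) = -654912
Delta mod 29 = 24

Delta = 24 (mod 29)


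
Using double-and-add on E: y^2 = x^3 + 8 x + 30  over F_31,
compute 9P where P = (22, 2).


k = 9 = 1001_2 (binary, LSB first: 1001)
Double-and-add from P = (22, 2):
  bit 0 = 1: acc = O + (22, 2) = (22, 2)
  bit 1 = 0: acc unchanged = (22, 2)
  bit 2 = 0: acc unchanged = (22, 2)
  bit 3 = 1: acc = (22, 2) + (16, 10) = (12, 26)

9P = (12, 26)


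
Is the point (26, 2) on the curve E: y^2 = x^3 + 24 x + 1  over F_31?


Check whether y^2 = x^3 + 24 x + 1 (mod 31) for (x, y) = (26, 2).
LHS: y^2 = 2^2 mod 31 = 4
RHS: x^3 + 24 x + 1 = 26^3 + 24*26 + 1 mod 31 = 4
LHS = RHS

Yes, on the curve


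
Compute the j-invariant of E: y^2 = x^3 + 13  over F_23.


Delta = -16(4 a^3 + 27 b^2) mod 23 = 17
-1728 * (4 a)^3 = -1728 * (4*0)^3 mod 23 = 0
j = 0 * 17^(-1) mod 23 = 0

j = 0 (mod 23)


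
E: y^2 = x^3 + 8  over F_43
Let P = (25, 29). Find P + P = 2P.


Doubling: s = (3 x1^2 + a) / (2 y1)
s = (3*25^2 + 0) / (2*29) mod 43 = 39
x3 = s^2 - 2 x1 mod 43 = 39^2 - 2*25 = 9
y3 = s (x1 - x3) - y1 mod 43 = 39 * (25 - 9) - 29 = 36

2P = (9, 36)


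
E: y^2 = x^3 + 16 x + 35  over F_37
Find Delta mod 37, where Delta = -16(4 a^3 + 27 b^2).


4 a^3 + 27 b^2 = 4*16^3 + 27*35^2 = 16384 + 33075 = 49459
Delta = -16 * (49459) = -791344
Delta mod 37 = 12

Delta = 12 (mod 37)


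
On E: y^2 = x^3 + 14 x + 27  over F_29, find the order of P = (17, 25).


Compute successive multiples of P until we hit O:
  1P = (17, 25)
  2P = (20, 19)
  3P = (25, 20)
  4P = (25, 9)
  5P = (20, 10)
  6P = (17, 4)
  7P = O

ord(P) = 7


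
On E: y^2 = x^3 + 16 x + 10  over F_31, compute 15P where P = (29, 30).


k = 15 = 1111_2 (binary, LSB first: 1111)
Double-and-add from P = (29, 30):
  bit 0 = 1: acc = O + (29, 30) = (29, 30)
  bit 1 = 1: acc = (29, 30) + (14, 8) = (2, 22)
  bit 2 = 1: acc = (2, 22) + (4, 13) = (22, 6)
  bit 3 = 1: acc = (22, 6) + (12, 15) = (13, 20)

15P = (13, 20)


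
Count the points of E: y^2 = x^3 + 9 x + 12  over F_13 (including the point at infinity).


For each x in F_13, count y with y^2 = x^3 + 9 x + 12 mod 13:
  x = 0: RHS = 12, y in [5, 8]  -> 2 point(s)
  x = 1: RHS = 9, y in [3, 10]  -> 2 point(s)
  x = 2: RHS = 12, y in [5, 8]  -> 2 point(s)
  x = 3: RHS = 1, y in [1, 12]  -> 2 point(s)
  x = 5: RHS = 0, y in [0]  -> 1 point(s)
  x = 6: RHS = 9, y in [3, 10]  -> 2 point(s)
  x = 9: RHS = 3, y in [4, 9]  -> 2 point(s)
  x = 10: RHS = 10, y in [6, 7]  -> 2 point(s)
  x = 11: RHS = 12, y in [5, 8]  -> 2 point(s)
Affine points: 17. Add the point at infinity: total = 18.

#E(F_13) = 18


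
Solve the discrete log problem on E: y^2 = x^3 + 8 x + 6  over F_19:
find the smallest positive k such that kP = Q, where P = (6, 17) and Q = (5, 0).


Enumerate multiples of P until we hit Q = (5, 0):
  1P = (6, 17)
  2P = (12, 5)
  3P = (5, 0)
Match found at i = 3.

k = 3


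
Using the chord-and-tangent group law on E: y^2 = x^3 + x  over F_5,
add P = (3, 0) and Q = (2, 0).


P != Q, so use the chord formula.
s = (y2 - y1) / (x2 - x1) = (0) / (4) mod 5 = 0
x3 = s^2 - x1 - x2 mod 5 = 0^2 - 3 - 2 = 0
y3 = s (x1 - x3) - y1 mod 5 = 0 * (3 - 0) - 0 = 0

P + Q = (0, 0)


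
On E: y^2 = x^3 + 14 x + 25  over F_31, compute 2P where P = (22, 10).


k = 2 = 10_2 (binary, LSB first: 01)
Double-and-add from P = (22, 10):
  bit 0 = 0: acc unchanged = O
  bit 1 = 1: acc = O + (22, 21) = (22, 21)

2P = (22, 21)


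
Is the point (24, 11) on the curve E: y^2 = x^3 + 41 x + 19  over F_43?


Check whether y^2 = x^3 + 41 x + 19 (mod 43) for (x, y) = (24, 11).
LHS: y^2 = 11^2 mod 43 = 35
RHS: x^3 + 41 x + 19 = 24^3 + 41*24 + 19 mod 43 = 35
LHS = RHS

Yes, on the curve


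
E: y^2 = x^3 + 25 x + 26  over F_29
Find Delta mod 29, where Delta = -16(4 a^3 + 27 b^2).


4 a^3 + 27 b^2 = 4*25^3 + 27*26^2 = 62500 + 18252 = 80752
Delta = -16 * (80752) = -1292032
Delta mod 29 = 5

Delta = 5 (mod 29)


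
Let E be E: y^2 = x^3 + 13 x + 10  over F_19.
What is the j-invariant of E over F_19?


Delta = -16(4 a^3 + 27 b^2) mod 19 = 17
-1728 * (4 a)^3 = -1728 * (4*13)^3 mod 19 = 8
j = 8 * 17^(-1) mod 19 = 15

j = 15 (mod 19)


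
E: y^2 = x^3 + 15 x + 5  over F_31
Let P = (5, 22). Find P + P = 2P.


Doubling: s = (3 x1^2 + a) / (2 y1)
s = (3*5^2 + 15) / (2*22) mod 31 = 26
x3 = s^2 - 2 x1 mod 31 = 26^2 - 2*5 = 15
y3 = s (x1 - x3) - y1 mod 31 = 26 * (5 - 15) - 22 = 28

2P = (15, 28)


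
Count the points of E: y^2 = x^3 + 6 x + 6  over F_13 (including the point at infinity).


For each x in F_13, count y with y^2 = x^3 + 6 x + 6 mod 13:
  x = 1: RHS = 0, y in [0]  -> 1 point(s)
  x = 2: RHS = 0, y in [0]  -> 1 point(s)
  x = 3: RHS = 12, y in [5, 8]  -> 2 point(s)
  x = 4: RHS = 3, y in [4, 9]  -> 2 point(s)
  x = 7: RHS = 1, y in [1, 12]  -> 2 point(s)
  x = 9: RHS = 9, y in [3, 10]  -> 2 point(s)
  x = 10: RHS = 0, y in [0]  -> 1 point(s)
  x = 11: RHS = 12, y in [5, 8]  -> 2 point(s)
  x = 12: RHS = 12, y in [5, 8]  -> 2 point(s)
Affine points: 15. Add the point at infinity: total = 16.

#E(F_13) = 16


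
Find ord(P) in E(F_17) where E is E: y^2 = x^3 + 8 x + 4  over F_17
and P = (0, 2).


Compute successive multiples of P until we hit O:
  1P = (0, 2)
  2P = (4, 7)
  3P = (5, 13)
  4P = (8, 11)
  5P = (10, 8)
  6P = (6, 8)
  7P = (12, 3)
  8P = (3, 2)
  ... (continuing to 21P)
  21P = O

ord(P) = 21


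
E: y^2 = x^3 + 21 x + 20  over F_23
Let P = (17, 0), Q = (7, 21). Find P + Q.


P != Q, so use the chord formula.
s = (y2 - y1) / (x2 - x1) = (21) / (13) mod 23 = 14
x3 = s^2 - x1 - x2 mod 23 = 14^2 - 17 - 7 = 11
y3 = s (x1 - x3) - y1 mod 23 = 14 * (17 - 11) - 0 = 15

P + Q = (11, 15)


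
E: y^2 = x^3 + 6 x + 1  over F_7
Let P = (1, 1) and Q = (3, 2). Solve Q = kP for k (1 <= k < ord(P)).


Enumerate multiples of P until we hit Q = (3, 2):
  1P = (1, 1)
  2P = (6, 1)
  3P = (0, 6)
  4P = (3, 2)
Match found at i = 4.

k = 4


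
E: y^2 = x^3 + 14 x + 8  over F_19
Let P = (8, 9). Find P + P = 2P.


Doubling: s = (3 x1^2 + a) / (2 y1)
s = (3*8^2 + 14) / (2*9) mod 19 = 3
x3 = s^2 - 2 x1 mod 19 = 3^2 - 2*8 = 12
y3 = s (x1 - x3) - y1 mod 19 = 3 * (8 - 12) - 9 = 17

2P = (12, 17)


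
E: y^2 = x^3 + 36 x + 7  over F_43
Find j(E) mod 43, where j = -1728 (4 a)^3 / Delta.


Delta = -16(4 a^3 + 27 b^2) mod 43 = 10
-1728 * (4 a)^3 = -1728 * (4*36)^3 mod 43 = 4
j = 4 * 10^(-1) mod 43 = 9

j = 9 (mod 43)
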